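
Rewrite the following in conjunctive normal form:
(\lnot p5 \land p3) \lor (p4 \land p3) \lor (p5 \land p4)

(\lnot p5 \land p3) \lor (p4 \land p3) \lor (p5 \land p4)
= (\lnot p5 \lor p4 \lor p5) \land (\lnot p5 \lor p4 \lor p4) \land (\lnot p5 \lor p3 \lor p5) \land (\lnot p5 \lor p3 \lor p4) \land (p3 \lor p4 \lor p5) \land (p3 \lor p4 \lor p4) \land (p3 \lor p3 \lor p5) \land (p3 \lor p3 \lor p4)   [distribute \lor over \land]
= (\lnot p5 \lor p4) \land (p3 \lor p4) \land (p3 \lor p5)   [simplify]

(\lnot p5 \lor p4) \land (p3 \lor p4) \land (p3 \lor p5)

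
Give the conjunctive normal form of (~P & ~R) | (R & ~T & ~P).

(~P & ~R) | (R & ~T & ~P)
≡ (~P | R) & (~P | ~T) & (~P | ~P) & (~R | R) & (~R | ~T) & (~R | ~P)   (distribute | over &)
≡ ~P & (~R | ~T)   (simplify)

~P & (~R | ~T)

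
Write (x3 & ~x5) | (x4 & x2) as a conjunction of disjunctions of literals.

(x3 & ~x5) | (x4 & x2)
= (x3 | x4) & (x3 | x2) & (~x5 | x4) & (~x5 | x2)   (distribute | over &)

(x3 | x4) & (x3 | x2) & (~x5 | x4) & (~x5 | x2)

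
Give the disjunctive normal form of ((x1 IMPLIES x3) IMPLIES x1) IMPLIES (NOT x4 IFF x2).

NOT x1 OR (x4 AND NOT x2) OR (x2 AND NOT x4)

((x1 IMPLIES x3) IMPLIES x1) IMPLIES (NOT x4 IFF x2)
≡ NOT ((x1 IMPLIES x3) IMPLIES x1) OR (NOT x4 IFF x2)   [eliminate IMPLIES]
≡ NOT (NOT (x1 IMPLIES x3) OR x1) OR (NOT x4 IFF x2)   [eliminate IMPLIES]
≡ NOT (NOT (NOT x1 OR x3) OR x1) OR (NOT x4 IFF x2)   [eliminate IMPLIES]
≡ NOT (NOT (NOT x1 OR x3) OR x1) OR ((NOT x4 IMPLIES x2) AND (x2 IMPLIES NOT x4))   [eliminate IFF]
≡ NOT (NOT (NOT x1 OR x3) OR x1) OR ((NOT NOT x4 OR x2) AND (x2 IMPLIES NOT x4))   [eliminate IMPLIES]
≡ NOT (NOT (NOT x1 OR x3) OR x1) OR ((NOT NOT x4 OR x2) AND (NOT x2 OR NOT x4))   [eliminate IMPLIES]
≡ (NOT NOT (NOT x1 OR x3) AND NOT x1) OR ((NOT NOT x4 OR x2) AND (NOT x2 OR NOT x4))   [De Morgan]
≡ ((NOT x1 OR x3) AND NOT x1) OR ((NOT NOT x4 OR x2) AND (NOT x2 OR NOT x4))   [double negation]
≡ ((NOT x1 OR x3) AND NOT x1) OR ((x4 OR x2) AND (NOT x2 OR NOT x4))   [double negation]
≡ (NOT x1 AND NOT x1) OR (x3 AND NOT x1) OR (x4 AND NOT x2) OR (x4 AND NOT x4) OR (x2 AND NOT x2) OR (x2 AND NOT x4)   [distribute AND over OR]
≡ NOT x1 OR (x4 AND NOT x2) OR (x2 AND NOT x4)   [simplify]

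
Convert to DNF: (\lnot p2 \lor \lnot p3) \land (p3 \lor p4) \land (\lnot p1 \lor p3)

(\lnot p2 \land p3) \lor (\lnot p2 \land p4 \land \lnot p1) \lor (\lnot p3 \land p4 \land \lnot p1)

(\lnot p2 \lor \lnot p3) \land (p3 \lor p4) \land (\lnot p1 \lor p3)
≡ (\lnot p2 \land p3 \land \lnot p1) \lor (\lnot p2 \land p3 \land p3) \lor (\lnot p2 \land p4 \land \lnot p1) \lor (\lnot p2 \land p4 \land p3) \lor (\lnot p3 \land p3 \land \lnot p1) \lor (\lnot p3 \land p3 \land p3) \lor (\lnot p3 \land p4 \land \lnot p1) \lor (\lnot p3 \land p4 \land p3)   [distribute \land over \lor]
≡ (\lnot p2 \land p3) \lor (\lnot p2 \land p4 \land \lnot p1) \lor (\lnot p3 \land p4 \land \lnot p1)   [simplify]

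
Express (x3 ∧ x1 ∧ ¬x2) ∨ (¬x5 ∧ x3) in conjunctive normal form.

(x3 ∧ x1 ∧ ¬x2) ∨ (¬x5 ∧ x3)
≡ (x3 ∨ ¬x5) ∧ (x3 ∨ x3) ∧ (x1 ∨ ¬x5) ∧ (x1 ∨ x3) ∧ (¬x2 ∨ ¬x5) ∧ (¬x2 ∨ x3)   (distribute ∨ over ∧)
≡ x3 ∧ (x1 ∨ ¬x5) ∧ (¬x2 ∨ ¬x5)   (simplify)

x3 ∧ (x1 ∨ ¬x5) ∧ (¬x2 ∨ ¬x5)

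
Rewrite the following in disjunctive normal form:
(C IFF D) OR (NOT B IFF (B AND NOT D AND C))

(NOT C AND NOT D) OR (D AND C) OR (B AND D) OR (B AND NOT C)

(C IFF D) OR (NOT B IFF (B AND NOT D AND C))
⇔ ((C IMPLIES D) AND (D IMPLIES C)) OR (NOT B IFF (B AND NOT D AND C))   [eliminate IFF]
⇔ ((NOT C OR D) AND (D IMPLIES C)) OR (NOT B IFF (B AND NOT D AND C))   [eliminate IMPLIES]
⇔ ((NOT C OR D) AND (NOT D OR C)) OR (NOT B IFF (B AND NOT D AND C))   [eliminate IMPLIES]
⇔ ((NOT C OR D) AND (NOT D OR C)) OR ((NOT B IMPLIES (B AND NOT D AND C)) AND ((B AND NOT D AND C) IMPLIES NOT B))   [eliminate IFF]
⇔ ((NOT C OR D) AND (NOT D OR C)) OR ((NOT NOT B OR (B AND NOT D AND C)) AND ((B AND NOT D AND C) IMPLIES NOT B))   [eliminate IMPLIES]
⇔ ((NOT C OR D) AND (NOT D OR C)) OR ((NOT NOT B OR (B AND NOT D AND C)) AND (NOT (B AND NOT D AND C) OR NOT B))   [eliminate IMPLIES]
⇔ ((NOT C OR D) AND (NOT D OR C)) OR ((B OR (B AND NOT D AND C)) AND (NOT (B AND NOT D AND C) OR NOT B))   [double negation]
⇔ ((NOT C OR D) AND (NOT D OR C)) OR ((B OR (B AND NOT D AND C)) AND (NOT B OR NOT NOT D OR NOT C OR NOT B))   [De Morgan]
⇔ ((NOT C OR D) AND (NOT D OR C)) OR ((B OR (B AND NOT D AND C)) AND (NOT B OR D OR NOT C OR NOT B))   [double negation]
⇔ (NOT C AND NOT D) OR (NOT C AND C) OR (D AND NOT D) OR (D AND C) OR (B AND NOT B) OR (B AND D) OR (B AND NOT C) OR (B AND NOT B) OR (B AND NOT D AND C AND NOT B) OR (B AND NOT D AND C AND D) OR (B AND NOT D AND C AND NOT C) OR (B AND NOT D AND C AND NOT B)   [distribute AND over OR]
⇔ (NOT C AND NOT D) OR (D AND C) OR (B AND D) OR (B AND NOT C)   [simplify]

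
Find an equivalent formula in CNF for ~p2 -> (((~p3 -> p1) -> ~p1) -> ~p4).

p2 | p1 | ~p4

~p2 -> (((~p3 -> p1) -> ~p1) -> ~p4)
≡ ~~p2 | (((~p3 -> p1) -> ~p1) -> ~p4)   [eliminate ->]
≡ ~~p2 | ~((~p3 -> p1) -> ~p1) | ~p4   [eliminate ->]
≡ ~~p2 | ~(~(~p3 -> p1) | ~p1) | ~p4   [eliminate ->]
≡ ~~p2 | ~(~(~~p3 | p1) | ~p1) | ~p4   [eliminate ->]
≡ p2 | ~(~(~~p3 | p1) | ~p1) | ~p4   [double negation]
≡ p2 | (~~(~~p3 | p1) & ~~p1) | ~p4   [De Morgan]
≡ p2 | ((~~p3 | p1) & ~~p1) | ~p4   [double negation]
≡ p2 | ((p3 | p1) & ~~p1) | ~p4   [double negation]
≡ p2 | ((p3 | p1) & p1) | ~p4   [double negation]
≡ (p2 | p3 | p1 | ~p4) & (p2 | p1 | ~p4)   [distribute | over &]
≡ p2 | p1 | ~p4   [simplify]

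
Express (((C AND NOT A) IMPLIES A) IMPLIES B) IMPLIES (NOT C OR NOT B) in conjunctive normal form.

(((C AND NOT A) IMPLIES A) IMPLIES B) IMPLIES (NOT C OR NOT B)
≡ NOT (((C AND NOT A) IMPLIES A) IMPLIES B) OR NOT C OR NOT B   (eliminate IMPLIES)
≡ NOT (NOT ((C AND NOT A) IMPLIES A) OR B) OR NOT C OR NOT B   (eliminate IMPLIES)
≡ NOT (NOT (NOT (C AND NOT A) OR A) OR B) OR NOT C OR NOT B   (eliminate IMPLIES)
≡ (NOT NOT (NOT (C AND NOT A) OR A) AND NOT B) OR NOT C OR NOT B   (De Morgan)
≡ ((NOT (C AND NOT A) OR A) AND NOT B) OR NOT C OR NOT B   (double negation)
≡ ((NOT C OR NOT NOT A OR A) AND NOT B) OR NOT C OR NOT B   (De Morgan)
≡ ((NOT C OR A OR A) AND NOT B) OR NOT C OR NOT B   (double negation)
≡ (NOT C OR A OR A OR NOT C OR NOT B) AND (NOT B OR NOT C OR NOT B)   (distribute OR over AND)
≡ NOT B OR NOT C   (simplify)

NOT B OR NOT C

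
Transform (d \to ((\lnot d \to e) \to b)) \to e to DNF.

(d \to ((\lnot d \to e) \to b)) \to e
⇔ \lnot (d \to ((\lnot d \to e) \to b)) \lor e   [eliminate \to]
⇔ \lnot (\lnot d \lor ((\lnot d \to e) \to b)) \lor e   [eliminate \to]
⇔ \lnot (\lnot d \lor \lnot (\lnot d \to e) \lor b) \lor e   [eliminate \to]
⇔ \lnot (\lnot d \lor \lnot (\lnot \lnot d \lor e) \lor b) \lor e   [eliminate \to]
⇔ (\lnot \lnot d \land \lnot \lnot (\lnot \lnot d \lor e) \land \lnot b) \lor e   [De Morgan]
⇔ (d \land \lnot \lnot (\lnot \lnot d \lor e) \land \lnot b) \lor e   [double negation]
⇔ (d \land (\lnot \lnot d \lor e) \land \lnot b) \lor e   [double negation]
⇔ (d \land (d \lor e) \land \lnot b) \lor e   [double negation]
⇔ (d \land d \land \lnot b) \lor (d \land e \land \lnot b) \lor e   [distribute \land over \lor]
⇔ (d \land \lnot b) \lor e   [simplify]

(d \land \lnot b) \lor e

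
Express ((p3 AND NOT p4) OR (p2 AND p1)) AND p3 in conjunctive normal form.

((p3 AND NOT p4) OR (p2 AND p1)) AND p3
⇔ (p3 OR p2) AND (p3 OR p1) AND (NOT p4 OR p2) AND (NOT p4 OR p1) AND p3   [distribute OR over AND]
⇔ (NOT p4 OR p2) AND (NOT p4 OR p1) AND p3   [simplify]

(NOT p4 OR p2) AND (NOT p4 OR p1) AND p3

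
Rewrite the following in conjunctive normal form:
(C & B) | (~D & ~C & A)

(C & B) | (~D & ~C & A)
≡ (C | ~D) & (C | ~C) & (C | A) & (B | ~D) & (B | ~C) & (B | A)   [distribute | over &]
≡ (C | ~D) & (C | A) & (B | ~D) & (B | ~C) & (B | A)   [simplify]

(C | ~D) & (C | A) & (B | ~D) & (B | ~C) & (B | A)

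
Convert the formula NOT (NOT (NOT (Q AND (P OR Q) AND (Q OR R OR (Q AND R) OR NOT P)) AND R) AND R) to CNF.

NOT Q OR NOT R

NOT (NOT (NOT (Q AND (P OR Q) AND (Q OR R OR (Q AND R) OR NOT P)) AND R) AND R)
≡ NOT NOT (NOT (Q AND (P OR Q) AND (Q OR R OR (Q AND R) OR NOT P)) AND R) OR NOT R   [De Morgan]
≡ (NOT (Q AND (P OR Q) AND (Q OR R OR (Q AND R) OR NOT P)) AND R) OR NOT R   [double negation]
≡ ((NOT Q OR NOT (P OR Q) OR NOT (Q OR R OR (Q AND R) OR NOT P)) AND R) OR NOT R   [De Morgan]
≡ ((NOT Q OR (NOT P AND NOT Q) OR NOT (Q OR R OR (Q AND R) OR NOT P)) AND R) OR NOT R   [De Morgan]
≡ ((NOT Q OR (NOT P AND NOT Q) OR (NOT Q AND NOT R AND NOT (Q AND R) AND NOT NOT P)) AND R) OR NOT R   [De Morgan]
≡ ((NOT Q OR (NOT P AND NOT Q) OR (NOT Q AND NOT R AND (NOT Q OR NOT R) AND NOT NOT P)) AND R) OR NOT R   [De Morgan]
≡ ((NOT Q OR (NOT P AND NOT Q) OR (NOT Q AND NOT R AND (NOT Q OR NOT R) AND P)) AND R) OR NOT R   [double negation]
≡ (NOT Q OR NOT P OR NOT Q OR NOT R) AND (NOT Q OR NOT P OR NOT R OR NOT R) AND (NOT Q OR NOT P OR NOT Q OR NOT R OR NOT R) AND (NOT Q OR NOT P OR P OR NOT R) AND (NOT Q OR NOT Q OR NOT Q OR NOT R) AND (NOT Q OR NOT Q OR NOT R OR NOT R) AND (NOT Q OR NOT Q OR NOT Q OR NOT R OR NOT R) AND (NOT Q OR NOT Q OR P OR NOT R) AND (R OR NOT R)   [distribute OR over AND]
≡ NOT Q OR NOT R   [simplify]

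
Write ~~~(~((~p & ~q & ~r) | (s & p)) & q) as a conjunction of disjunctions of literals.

~~~(~((~p & ~q & ~r) | (s & p)) & q)
≡ ~(~((~p & ~q & ~r) | (s & p)) & q)   [double negation]
≡ ~~((~p & ~q & ~r) | (s & p)) | ~q   [De Morgan]
≡ (~p & ~q & ~r) | (s & p) | ~q   [double negation]
≡ (~p | s | ~q) & (~p | p | ~q) & (~q | s | ~q) & (~q | p | ~q) & (~r | s | ~q) & (~r | p | ~q)   [distribute | over &]
≡ (~q | s) & (~q | p)   [simplify]

(~q | s) & (~q | p)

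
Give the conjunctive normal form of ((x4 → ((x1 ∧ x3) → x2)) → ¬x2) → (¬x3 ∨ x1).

((x4 → ((x1 ∧ x3) → x2)) → ¬x2) → (¬x3 ∨ x1)
≡ ¬((x4 → ((x1 ∧ x3) → x2)) → ¬x2) ∨ ¬x3 ∨ x1   [eliminate →]
≡ ¬(¬(x4 → ((x1 ∧ x3) → x2)) ∨ ¬x2) ∨ ¬x3 ∨ x1   [eliminate →]
≡ ¬(¬(¬x4 ∨ ((x1 ∧ x3) → x2)) ∨ ¬x2) ∨ ¬x3 ∨ x1   [eliminate →]
≡ ¬(¬(¬x4 ∨ ¬(x1 ∧ x3) ∨ x2) ∨ ¬x2) ∨ ¬x3 ∨ x1   [eliminate →]
≡ (¬¬(¬x4 ∨ ¬(x1 ∧ x3) ∨ x2) ∧ ¬¬x2) ∨ ¬x3 ∨ x1   [De Morgan]
≡ ((¬x4 ∨ ¬(x1 ∧ x3) ∨ x2) ∧ ¬¬x2) ∨ ¬x3 ∨ x1   [double negation]
≡ ((¬x4 ∨ ¬x1 ∨ ¬x3 ∨ x2) ∧ ¬¬x2) ∨ ¬x3 ∨ x1   [De Morgan]
≡ ((¬x4 ∨ ¬x1 ∨ ¬x3 ∨ x2) ∧ x2) ∨ ¬x3 ∨ x1   [double negation]
≡ (¬x4 ∨ ¬x1 ∨ ¬x3 ∨ x2 ∨ ¬x3 ∨ x1) ∧ (x2 ∨ ¬x3 ∨ x1)   [distribute ∨ over ∧]
≡ x2 ∨ ¬x3 ∨ x1   [simplify]

x2 ∨ ¬x3 ∨ x1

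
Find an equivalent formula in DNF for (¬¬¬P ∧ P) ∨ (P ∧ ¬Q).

(¬¬¬P ∧ P) ∨ (P ∧ ¬Q)
≡ (¬P ∧ P) ∨ (P ∧ ¬Q)   — double negation
≡ P ∧ ¬Q   — simplify

P ∧ ¬Q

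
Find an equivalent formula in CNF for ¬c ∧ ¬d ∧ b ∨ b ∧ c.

¬c ∧ ¬d ∧ b ∨ b ∧ c
⇔ (¬c ∨ b) ∧ (¬c ∨ c) ∧ (¬d ∨ b) ∧ (¬d ∨ c) ∧ (b ∨ b) ∧ (b ∨ c)   [distribute ∨ over ∧]
⇔ (¬d ∨ c) ∧ b   [simplify]

(¬d ∨ c) ∧ b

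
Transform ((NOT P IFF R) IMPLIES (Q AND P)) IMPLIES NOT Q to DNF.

(R AND NOT P) OR NOT Q

((NOT P IFF R) IMPLIES (Q AND P)) IMPLIES NOT Q
= NOT ((NOT P IFF R) IMPLIES (Q AND P)) OR NOT Q   — eliminate IMPLIES
= NOT (NOT (NOT P IFF R) OR (Q AND P)) OR NOT Q   — eliminate IMPLIES
= NOT (NOT ((NOT P IMPLIES R) AND (R IMPLIES NOT P)) OR (Q AND P)) OR NOT Q   — eliminate IFF
= NOT (NOT ((NOT NOT P OR R) AND (R IMPLIES NOT P)) OR (Q AND P)) OR NOT Q   — eliminate IMPLIES
= NOT (NOT ((NOT NOT P OR R) AND (NOT R OR NOT P)) OR (Q AND P)) OR NOT Q   — eliminate IMPLIES
= (NOT NOT ((NOT NOT P OR R) AND (NOT R OR NOT P)) AND NOT (Q AND P)) OR NOT Q   — De Morgan
= ((NOT NOT P OR R) AND (NOT R OR NOT P) AND NOT (Q AND P)) OR NOT Q   — double negation
= ((P OR R) AND (NOT R OR NOT P) AND NOT (Q AND P)) OR NOT Q   — double negation
= ((P OR R) AND (NOT R OR NOT P) AND (NOT Q OR NOT P)) OR NOT Q   — De Morgan
= (P AND NOT R AND NOT Q) OR (P AND NOT R AND NOT P) OR (P AND NOT P AND NOT Q) OR (P AND NOT P AND NOT P) OR (R AND NOT R AND NOT Q) OR (R AND NOT R AND NOT P) OR (R AND NOT P AND NOT Q) OR (R AND NOT P AND NOT P) OR NOT Q   — distribute AND over OR
= (R AND NOT P) OR NOT Q   — simplify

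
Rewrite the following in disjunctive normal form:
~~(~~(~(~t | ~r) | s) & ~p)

(t & r & ~p) | (s & ~p)

~~(~~(~(~t | ~r) | s) & ~p)
= ~~(~(~t | ~r) | s) & ~p   (double negation)
= (~(~t | ~r) | s) & ~p   (double negation)
= ((~~t & ~~r) | s) & ~p   (De Morgan)
= ((t & ~~r) | s) & ~p   (double negation)
= ((t & r) | s) & ~p   (double negation)
= (t & r & ~p) | (s & ~p)   (distribute & over |)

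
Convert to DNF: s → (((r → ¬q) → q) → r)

s → (((r → ¬q) → q) → r)
≡ ¬s ∨ (((r → ¬q) → q) → r)   [eliminate →]
≡ ¬s ∨ ¬((r → ¬q) → q) ∨ r   [eliminate →]
≡ ¬s ∨ ¬(¬(r → ¬q) ∨ q) ∨ r   [eliminate →]
≡ ¬s ∨ ¬(¬(¬r ∨ ¬q) ∨ q) ∨ r   [eliminate →]
≡ ¬s ∨ (¬¬(¬r ∨ ¬q) ∧ ¬q) ∨ r   [De Morgan]
≡ ¬s ∨ ((¬r ∨ ¬q) ∧ ¬q) ∨ r   [double negation]
≡ ¬s ∨ (¬r ∧ ¬q) ∨ (¬q ∧ ¬q) ∨ r   [distribute ∧ over ∨]
≡ ¬s ∨ ¬q ∨ r   [simplify]

¬s ∨ ¬q ∨ r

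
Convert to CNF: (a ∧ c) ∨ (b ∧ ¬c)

(a ∨ b) ∧ (a ∨ ¬c) ∧ (c ∨ b)

(a ∧ c) ∨ (b ∧ ¬c)
= (a ∨ b) ∧ (a ∨ ¬c) ∧ (c ∨ b) ∧ (c ∨ ¬c)   [distribute ∨ over ∧]
= (a ∨ b) ∧ (a ∨ ¬c) ∧ (c ∨ b)   [simplify]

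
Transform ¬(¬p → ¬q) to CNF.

¬p ∧ q

¬(¬p → ¬q)
≡ ¬(¬¬p ∨ ¬q)   [eliminate →]
≡ ¬¬¬p ∧ ¬¬q   [De Morgan]
≡ ¬p ∧ ¬¬q   [double negation]
≡ ¬p ∧ q   [double negation]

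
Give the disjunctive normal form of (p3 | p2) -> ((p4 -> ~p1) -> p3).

(~p3 & ~p2) | (p4 & p1) | p3

(p3 | p2) -> ((p4 -> ~p1) -> p3)
≡ ~(p3 | p2) | ((p4 -> ~p1) -> p3)   — eliminate ->
≡ ~(p3 | p2) | ~(p4 -> ~p1) | p3   — eliminate ->
≡ ~(p3 | p2) | ~(~p4 | ~p1) | p3   — eliminate ->
≡ (~p3 & ~p2) | ~(~p4 | ~p1) | p3   — De Morgan
≡ (~p3 & ~p2) | (~~p4 & ~~p1) | p3   — De Morgan
≡ (~p3 & ~p2) | (p4 & ~~p1) | p3   — double negation
≡ (~p3 & ~p2) | (p4 & p1) | p3   — double negation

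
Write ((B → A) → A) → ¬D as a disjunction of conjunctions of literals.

((B → A) → A) → ¬D
⇔ ¬((B → A) → A) ∨ ¬D   (eliminate →)
⇔ ¬(¬(B → A) ∨ A) ∨ ¬D   (eliminate →)
⇔ ¬(¬(¬B ∨ A) ∨ A) ∨ ¬D   (eliminate →)
⇔ (¬¬(¬B ∨ A) ∧ ¬A) ∨ ¬D   (De Morgan)
⇔ ((¬B ∨ A) ∧ ¬A) ∨ ¬D   (double negation)
⇔ (¬B ∧ ¬A) ∨ (A ∧ ¬A) ∨ ¬D   (distribute ∧ over ∨)
⇔ (¬B ∧ ¬A) ∨ ¬D   (simplify)

(¬B ∧ ¬A) ∨ ¬D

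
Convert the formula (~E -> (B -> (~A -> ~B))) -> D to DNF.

(~E & B & ~A) | D

(~E -> (B -> (~A -> ~B))) -> D
⇔ ~(~E -> (B -> (~A -> ~B))) | D   [eliminate ->]
⇔ ~(~~E | (B -> (~A -> ~B))) | D   [eliminate ->]
⇔ ~(~~E | ~B | (~A -> ~B)) | D   [eliminate ->]
⇔ ~(~~E | ~B | ~~A | ~B) | D   [eliminate ->]
⇔ (~~~E & ~~B & ~~~A & ~~B) | D   [De Morgan]
⇔ (~E & ~~B & ~~~A & ~~B) | D   [double negation]
⇔ (~E & B & ~~~A & ~~B) | D   [double negation]
⇔ (~E & B & ~A & ~~B) | D   [double negation]
⇔ (~E & B & ~A & B) | D   [double negation]
⇔ (~E & B & ~A) | D   [simplify]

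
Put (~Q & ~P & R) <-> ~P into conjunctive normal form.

(~Q & ~P & R) <-> ~P
≡ ((~Q & ~P & R) -> ~P) & (~P -> (~Q & ~P & R))   [eliminate <->]
≡ (~(~Q & ~P & R) | ~P) & (~P -> (~Q & ~P & R))   [eliminate ->]
≡ (~(~Q & ~P & R) | ~P) & (~~P | (~Q & ~P & R))   [eliminate ->]
≡ (~~Q | ~~P | ~R | ~P) & (~~P | (~Q & ~P & R))   [De Morgan]
≡ (Q | ~~P | ~R | ~P) & (~~P | (~Q & ~P & R))   [double negation]
≡ (Q | P | ~R | ~P) & (~~P | (~Q & ~P & R))   [double negation]
≡ (Q | P | ~R | ~P) & (P | (~Q & ~P & R))   [double negation]
≡ (Q | P | ~R | ~P) & (P | ~Q) & (P | ~P) & (P | R)   [distribute | over &]
≡ (P | ~Q) & (P | R)   [simplify]

(P | ~Q) & (P | R)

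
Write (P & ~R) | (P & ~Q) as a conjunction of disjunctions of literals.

(P & ~R) | (P & ~Q)
≡ (P | P) & (P | ~Q) & (~R | P) & (~R | ~Q)   [distribute | over &]
≡ P & (~R | ~Q)   [simplify]

P & (~R | ~Q)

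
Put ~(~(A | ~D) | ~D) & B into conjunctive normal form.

~(~(A | ~D) | ~D) & B
⇔ ~~(A | ~D) & ~~D & B   [De Morgan]
⇔ (A | ~D) & ~~D & B   [double negation]
⇔ (A | ~D) & D & B   [double negation]

(A | ~D) & D & B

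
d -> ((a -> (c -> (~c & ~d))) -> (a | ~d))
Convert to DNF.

~d | a

d -> ((a -> (c -> (~c & ~d))) -> (a | ~d))
≡ ~d | ((a -> (c -> (~c & ~d))) -> (a | ~d))   [eliminate ->]
≡ ~d | ~(a -> (c -> (~c & ~d))) | a | ~d   [eliminate ->]
≡ ~d | ~(~a | (c -> (~c & ~d))) | a | ~d   [eliminate ->]
≡ ~d | ~(~a | ~c | (~c & ~d)) | a | ~d   [eliminate ->]
≡ ~d | (~~a & ~~c & ~(~c & ~d)) | a | ~d   [De Morgan]
≡ ~d | (a & ~~c & ~(~c & ~d)) | a | ~d   [double negation]
≡ ~d | (a & c & ~(~c & ~d)) | a | ~d   [double negation]
≡ ~d | (a & c & (~~c | ~~d)) | a | ~d   [De Morgan]
≡ ~d | (a & c & (c | ~~d)) | a | ~d   [double negation]
≡ ~d | (a & c & (c | d)) | a | ~d   [double negation]
≡ ~d | (a & c & c) | (a & c & d) | a | ~d   [distribute & over |]
≡ ~d | a   [simplify]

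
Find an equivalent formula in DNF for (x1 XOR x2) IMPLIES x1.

(NOT x1 AND NOT x2) OR x1

(x1 XOR x2) IMPLIES x1
≡ NOT (x1 XOR x2) OR x1   — eliminate IMPLIES
≡ NOT ((x1 AND NOT x2) OR (NOT x1 AND x2)) OR x1   — expand XOR
≡ (NOT (x1 AND NOT x2) AND NOT (NOT x1 AND x2)) OR x1   — De Morgan
≡ ((NOT x1 OR NOT NOT x2) AND NOT (NOT x1 AND x2)) OR x1   — De Morgan
≡ ((NOT x1 OR x2) AND NOT (NOT x1 AND x2)) OR x1   — double negation
≡ ((NOT x1 OR x2) AND (NOT NOT x1 OR NOT x2)) OR x1   — De Morgan
≡ ((NOT x1 OR x2) AND (x1 OR NOT x2)) OR x1   — double negation
≡ (NOT x1 AND x1) OR (NOT x1 AND NOT x2) OR (x2 AND x1) OR (x2 AND NOT x2) OR x1   — distribute AND over OR
≡ (NOT x1 AND NOT x2) OR x1   — simplify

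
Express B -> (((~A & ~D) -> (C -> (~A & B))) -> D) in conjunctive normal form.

B -> (((~A & ~D) -> (C -> (~A & B))) -> D)
≡ ~B | (((~A & ~D) -> (C -> (~A & B))) -> D)
≡ ~B | ~((~A & ~D) -> (C -> (~A & B))) | D
≡ ~B | ~(~(~A & ~D) | (C -> (~A & B))) | D
≡ ~B | ~(~(~A & ~D) | ~C | (~A & B)) | D
≡ ~B | (~~(~A & ~D) & ~~C & ~(~A & B)) | D
≡ ~B | (~A & ~D & ~~C & ~(~A & B)) | D
≡ ~B | (~A & ~D & C & ~(~A & B)) | D
≡ ~B | (~A & ~D & C & (~~A | ~B)) | D
≡ ~B | (~A & ~D & C & (A | ~B)) | D
≡ (~B | ~A | D) & (~B | ~D | D) & (~B | C | D) & (~B | A | ~B | D)
≡ (~B | ~A | D) & (~B | C | D) & (~B | A | D)

(~B | ~A | D) & (~B | C | D) & (~B | A | D)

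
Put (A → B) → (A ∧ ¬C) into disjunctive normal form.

(A ∧ ¬B) ∨ (A ∧ ¬C)

(A → B) → (A ∧ ¬C)
⇔ ¬(A → B) ∨ (A ∧ ¬C)   [eliminate →]
⇔ ¬(¬A ∨ B) ∨ (A ∧ ¬C)   [eliminate →]
⇔ (¬¬A ∧ ¬B) ∨ (A ∧ ¬C)   [De Morgan]
⇔ (A ∧ ¬B) ∨ (A ∧ ¬C)   [double negation]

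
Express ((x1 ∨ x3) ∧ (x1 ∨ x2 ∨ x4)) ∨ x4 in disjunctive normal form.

x1 ∨ (x3 ∧ x2) ∨ x4

((x1 ∨ x3) ∧ (x1 ∨ x2 ∨ x4)) ∨ x4
= (x1 ∧ x1) ∨ (x1 ∧ x2) ∨ (x1 ∧ x4) ∨ (x3 ∧ x1) ∨ (x3 ∧ x2) ∨ (x3 ∧ x4) ∨ x4   [distribute ∧ over ∨]
= x1 ∨ (x3 ∧ x2) ∨ x4   [simplify]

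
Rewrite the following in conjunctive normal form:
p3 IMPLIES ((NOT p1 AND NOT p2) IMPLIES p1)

p3 IMPLIES ((NOT p1 AND NOT p2) IMPLIES p1)
≡ NOT p3 OR ((NOT p1 AND NOT p2) IMPLIES p1)   — eliminate IMPLIES
≡ NOT p3 OR NOT (NOT p1 AND NOT p2) OR p1   — eliminate IMPLIES
≡ NOT p3 OR NOT NOT p1 OR NOT NOT p2 OR p1   — De Morgan
≡ NOT p3 OR p1 OR NOT NOT p2 OR p1   — double negation
≡ NOT p3 OR p1 OR p2 OR p1   — double negation
≡ NOT p3 OR p1 OR p2   — simplify

NOT p3 OR p1 OR p2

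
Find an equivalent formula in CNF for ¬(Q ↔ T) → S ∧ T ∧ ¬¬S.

¬(Q ↔ T) → S ∧ T ∧ ¬¬S
≡ ¬¬(Q ↔ T) ∨ S ∧ T ∧ ¬¬S   — eliminate →
≡ ¬¬((Q → T) ∧ (T → Q)) ∨ S ∧ T ∧ ¬¬S   — eliminate ↔
≡ ¬¬((¬Q ∨ T) ∧ (T → Q)) ∨ S ∧ T ∧ ¬¬S   — eliminate →
≡ ¬¬((¬Q ∨ T) ∧ (¬T ∨ Q)) ∨ S ∧ T ∧ ¬¬S   — eliminate →
≡ (¬Q ∨ T) ∧ (¬T ∨ Q) ∨ S ∧ T ∧ ¬¬S   — double negation
≡ (¬Q ∨ T) ∧ (¬T ∨ Q) ∨ S ∧ T ∧ S   — double negation
≡ (¬Q ∨ T ∨ S) ∧ (¬Q ∨ T ∨ T) ∧ (¬Q ∨ T ∨ S) ∧ (¬T ∨ Q ∨ S) ∧ (¬T ∨ Q ∨ T) ∧ (¬T ∨ Q ∨ S)   — distribute ∨ over ∧
≡ (¬Q ∨ T) ∧ (¬T ∨ Q ∨ S)   — simplify

(¬Q ∨ T) ∧ (¬T ∨ Q ∨ S)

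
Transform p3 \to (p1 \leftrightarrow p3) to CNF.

p3 \to (p1 \leftrightarrow p3)
= \lnot p3 \lor (p1 \leftrightarrow p3)   [eliminate \to]
= \lnot p3 \lor ((p1 \to p3) \land (p3 \to p1))   [eliminate \leftrightarrow]
= \lnot p3 \lor ((\lnot p1 \lor p3) \land (p3 \to p1))   [eliminate \to]
= \lnot p3 \lor ((\lnot p1 \lor p3) \land (\lnot p3 \lor p1))   [eliminate \to]
= (\lnot p3 \lor \lnot p1 \lor p3) \land (\lnot p3 \lor \lnot p3 \lor p1)   [distribute \lor over \land]
= \lnot p3 \lor p1   [simplify]

\lnot p3 \lor p1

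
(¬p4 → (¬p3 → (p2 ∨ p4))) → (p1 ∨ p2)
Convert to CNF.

(¬p4 → (¬p3 → (p2 ∨ p4))) → (p1 ∨ p2)
= ¬(¬p4 → (¬p3 → (p2 ∨ p4))) ∨ p1 ∨ p2   [eliminate →]
= ¬(¬¬p4 ∨ (¬p3 → (p2 ∨ p4))) ∨ p1 ∨ p2   [eliminate →]
= ¬(¬¬p4 ∨ ¬¬p3 ∨ p2 ∨ p4) ∨ p1 ∨ p2   [eliminate →]
= (¬¬¬p4 ∧ ¬¬¬p3 ∧ ¬p2 ∧ ¬p4) ∨ p1 ∨ p2   [De Morgan]
= (¬p4 ∧ ¬¬¬p3 ∧ ¬p2 ∧ ¬p4) ∨ p1 ∨ p2   [double negation]
= (¬p4 ∧ ¬p3 ∧ ¬p2 ∧ ¬p4) ∨ p1 ∨ p2   [double negation]
= (¬p4 ∨ p1 ∨ p2) ∧ (¬p3 ∨ p1 ∨ p2) ∧ (¬p2 ∨ p1 ∨ p2) ∧ (¬p4 ∨ p1 ∨ p2)   [distribute ∨ over ∧]
= (¬p4 ∨ p1 ∨ p2) ∧ (¬p3 ∨ p1 ∨ p2)   [simplify]

(¬p4 ∨ p1 ∨ p2) ∧ (¬p3 ∨ p1 ∨ p2)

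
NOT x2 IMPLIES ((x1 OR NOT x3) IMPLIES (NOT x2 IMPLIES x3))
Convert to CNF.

x2 OR x3

NOT x2 IMPLIES ((x1 OR NOT x3) IMPLIES (NOT x2 IMPLIES x3))
⇔ NOT NOT x2 OR ((x1 OR NOT x3) IMPLIES (NOT x2 IMPLIES x3))
⇔ NOT NOT x2 OR NOT (x1 OR NOT x3) OR (NOT x2 IMPLIES x3)
⇔ NOT NOT x2 OR NOT (x1 OR NOT x3) OR NOT NOT x2 OR x3
⇔ x2 OR NOT (x1 OR NOT x3) OR NOT NOT x2 OR x3
⇔ x2 OR (NOT x1 AND NOT NOT x3) OR NOT NOT x2 OR x3
⇔ x2 OR (NOT x1 AND x3) OR NOT NOT x2 OR x3
⇔ x2 OR (NOT x1 AND x3) OR x2 OR x3
⇔ (x2 OR NOT x1 OR x2 OR x3) AND (x2 OR x3 OR x2 OR x3)
⇔ x2 OR x3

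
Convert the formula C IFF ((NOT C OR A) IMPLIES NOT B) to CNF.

C IFF ((NOT C OR A) IMPLIES NOT B)
= (C IMPLIES ((NOT C OR A) IMPLIES NOT B)) AND (((NOT C OR A) IMPLIES NOT B) IMPLIES C)   [eliminate IFF]
= (NOT C OR ((NOT C OR A) IMPLIES NOT B)) AND (((NOT C OR A) IMPLIES NOT B) IMPLIES C)   [eliminate IMPLIES]
= (NOT C OR NOT (NOT C OR A) OR NOT B) AND (((NOT C OR A) IMPLIES NOT B) IMPLIES C)   [eliminate IMPLIES]
= (NOT C OR NOT (NOT C OR A) OR NOT B) AND (NOT ((NOT C OR A) IMPLIES NOT B) OR C)   [eliminate IMPLIES]
= (NOT C OR NOT (NOT C OR A) OR NOT B) AND (NOT (NOT (NOT C OR A) OR NOT B) OR C)   [eliminate IMPLIES]
= (NOT C OR (NOT NOT C AND NOT A) OR NOT B) AND (NOT (NOT (NOT C OR A) OR NOT B) OR C)   [De Morgan]
= (NOT C OR (C AND NOT A) OR NOT B) AND (NOT (NOT (NOT C OR A) OR NOT B) OR C)   [double negation]
= (NOT C OR (C AND NOT A) OR NOT B) AND ((NOT NOT (NOT C OR A) AND NOT NOT B) OR C)   [De Morgan]
= (NOT C OR (C AND NOT A) OR NOT B) AND (((NOT C OR A) AND NOT NOT B) OR C)   [double negation]
= (NOT C OR (C AND NOT A) OR NOT B) AND (((NOT C OR A) AND B) OR C)   [double negation]
= (NOT C OR C OR NOT B) AND (NOT C OR NOT A OR NOT B) AND (NOT C OR A OR C) AND (B OR C)   [distribute OR over AND]
= (NOT C OR NOT A OR NOT B) AND (B OR C)   [simplify]

(NOT C OR NOT A OR NOT B) AND (B OR C)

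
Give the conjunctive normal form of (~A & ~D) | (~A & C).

(~A & ~D) | (~A & C)
≡ (~A | ~A) & (~A | C) & (~D | ~A) & (~D | C)
≡ ~A & (~D | C)

~A & (~D | C)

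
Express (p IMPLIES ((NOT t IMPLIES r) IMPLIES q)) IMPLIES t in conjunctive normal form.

(p OR t) AND (t OR r) AND (NOT q OR t)

(p IMPLIES ((NOT t IMPLIES r) IMPLIES q)) IMPLIES t
≡ NOT (p IMPLIES ((NOT t IMPLIES r) IMPLIES q)) OR t   [eliminate IMPLIES]
≡ NOT (NOT p OR ((NOT t IMPLIES r) IMPLIES q)) OR t   [eliminate IMPLIES]
≡ NOT (NOT p OR NOT (NOT t IMPLIES r) OR q) OR t   [eliminate IMPLIES]
≡ NOT (NOT p OR NOT (NOT NOT t OR r) OR q) OR t   [eliminate IMPLIES]
≡ (NOT NOT p AND NOT NOT (NOT NOT t OR r) AND NOT q) OR t   [De Morgan]
≡ (p AND NOT NOT (NOT NOT t OR r) AND NOT q) OR t   [double negation]
≡ (p AND (NOT NOT t OR r) AND NOT q) OR t   [double negation]
≡ (p AND (t OR r) AND NOT q) OR t   [double negation]
≡ (p OR t) AND (t OR r OR t) AND (NOT q OR t)   [distribute OR over AND]
≡ (p OR t) AND (t OR r) AND (NOT q OR t)   [simplify]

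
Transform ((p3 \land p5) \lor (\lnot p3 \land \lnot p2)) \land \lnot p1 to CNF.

((p3 \land p5) \lor (\lnot p3 \land \lnot p2)) \land \lnot p1
⇔ (p3 \lor \lnot p3) \land (p3 \lor \lnot p2) \land (p5 \lor \lnot p3) \land (p5 \lor \lnot p2) \land \lnot p1   — distribute \lor over \land
⇔ (p3 \lor \lnot p2) \land (p5 \lor \lnot p3) \land (p5 \lor \lnot p2) \land \lnot p1   — simplify

(p3 \lor \lnot p2) \land (p5 \lor \lnot p3) \land (p5 \lor \lnot p2) \land \lnot p1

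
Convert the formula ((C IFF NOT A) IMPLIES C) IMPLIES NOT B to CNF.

(A OR C OR NOT B) AND (NOT C OR NOT B)

((C IFF NOT A) IMPLIES C) IMPLIES NOT B
≡ NOT ((C IFF NOT A) IMPLIES C) OR NOT B   [eliminate IMPLIES]
≡ NOT (NOT (C IFF NOT A) OR C) OR NOT B   [eliminate IMPLIES]
≡ NOT (NOT ((C IMPLIES NOT A) AND (NOT A IMPLIES C)) OR C) OR NOT B   [eliminate IFF]
≡ NOT (NOT ((NOT C OR NOT A) AND (NOT A IMPLIES C)) OR C) OR NOT B   [eliminate IMPLIES]
≡ NOT (NOT ((NOT C OR NOT A) AND (NOT NOT A OR C)) OR C) OR NOT B   [eliminate IMPLIES]
≡ (NOT NOT ((NOT C OR NOT A) AND (NOT NOT A OR C)) AND NOT C) OR NOT B   [De Morgan]
≡ ((NOT C OR NOT A) AND (NOT NOT A OR C) AND NOT C) OR NOT B   [double negation]
≡ ((NOT C OR NOT A) AND (A OR C) AND NOT C) OR NOT B   [double negation]
≡ (NOT C OR NOT A OR NOT B) AND (A OR C OR NOT B) AND (NOT C OR NOT B)   [distribute OR over AND]
≡ (A OR C OR NOT B) AND (NOT C OR NOT B)   [simplify]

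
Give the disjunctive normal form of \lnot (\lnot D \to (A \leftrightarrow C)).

\lnot (\lnot D \to (A \leftrightarrow C))
⇔ \lnot (\lnot \lnot D \lor (A \leftrightarrow C))   [eliminate \to]
⇔ \lnot (\lnot \lnot D \lor ((A \to C) \land (C \to A)))   [eliminate \leftrightarrow]
⇔ \lnot (\lnot \lnot D \lor ((\lnot A \lor C) \land (C \to A)))   [eliminate \to]
⇔ \lnot (\lnot \lnot D \lor ((\lnot A \lor C) \land (\lnot C \lor A)))   [eliminate \to]
⇔ \lnot \lnot \lnot D \land \lnot ((\lnot A \lor C) \land (\lnot C \lor A))   [De Morgan]
⇔ \lnot D \land \lnot ((\lnot A \lor C) \land (\lnot C \lor A))   [double negation]
⇔ \lnot D \land (\lnot (\lnot A \lor C) \lor \lnot (\lnot C \lor A))   [De Morgan]
⇔ \lnot D \land ((\lnot \lnot A \land \lnot C) \lor \lnot (\lnot C \lor A))   [De Morgan]
⇔ \lnot D \land ((A \land \lnot C) \lor \lnot (\lnot C \lor A))   [double negation]
⇔ \lnot D \land ((A \land \lnot C) \lor (\lnot \lnot C \land \lnot A))   [De Morgan]
⇔ \lnot D \land ((A \land \lnot C) \lor (C \land \lnot A))   [double negation]
⇔ (\lnot D \land A \land \lnot C) \lor (\lnot D \land C \land \lnot A)   [distribute \land over \lor]

(\lnot D \land A \land \lnot C) \lor (\lnot D \land C \land \lnot A)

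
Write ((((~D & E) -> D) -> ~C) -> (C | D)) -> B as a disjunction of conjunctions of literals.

(~C & ~D) | B

((((~D & E) -> D) -> ~C) -> (C | D)) -> B
⇔ ~((((~D & E) -> D) -> ~C) -> (C | D)) | B   — eliminate ->
⇔ ~(~(((~D & E) -> D) -> ~C) | C | D) | B   — eliminate ->
⇔ ~(~(~((~D & E) -> D) | ~C) | C | D) | B   — eliminate ->
⇔ ~(~(~(~(~D & E) | D) | ~C) | C | D) | B   — eliminate ->
⇔ (~~(~(~(~D & E) | D) | ~C) & ~C & ~D) | B   — De Morgan
⇔ ((~(~(~D & E) | D) | ~C) & ~C & ~D) | B   — double negation
⇔ (((~~(~D & E) & ~D) | ~C) & ~C & ~D) | B   — De Morgan
⇔ (((~D & E & ~D) | ~C) & ~C & ~D) | B   — double negation
⇔ (~D & E & ~D & ~C & ~D) | (~C & ~C & ~D) | B   — distribute & over |
⇔ (~C & ~D) | B   — simplify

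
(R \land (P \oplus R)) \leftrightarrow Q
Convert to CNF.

(R \land (P \oplus R)) \leftrightarrow Q
≡ ((R \land (P \oplus R)) \to Q) \land (Q \to (R \land (P \oplus R)))   [eliminate \leftrightarrow]
≡ (\lnot (R \land (P \oplus R)) \lor Q) \land (Q \to (R \land (P \oplus R)))   [eliminate \to]
≡ (\lnot (R \land (P \lor R) \land \lnot (P \land R)) \lor Q) \land (Q \to (R \land (P \oplus R)))   [expand \oplus]
≡ (\lnot (R \land (P \lor R) \land \lnot (P \land R)) \lor Q) \land (\lnot Q \lor (R \land (P \oplus R)))   [eliminate \to]
≡ (\lnot (R \land (P \lor R) \land \lnot (P \land R)) \lor Q) \land (\lnot Q \lor (R \land (P \lor R) \land \lnot (P \land R)))   [expand \oplus]
≡ (\lnot R \lor \lnot (P \lor R) \lor \lnot \lnot (P \land R) \lor Q) \land (\lnot Q \lor (R \land (P \lor R) \land \lnot (P \land R)))   [De Morgan]
≡ (\lnot R \lor (\lnot P \land \lnot R) \lor \lnot \lnot (P \land R) \lor Q) \land (\lnot Q \lor (R \land (P \lor R) \land \lnot (P \land R)))   [De Morgan]
≡ (\lnot R \lor (\lnot P \land \lnot R) \lor (P \land R) \lor Q) \land (\lnot Q \lor (R \land (P \lor R) \land \lnot (P \land R)))   [double negation]
≡ (\lnot R \lor (\lnot P \land \lnot R) \lor (P \land R) \lor Q) \land (\lnot Q \lor (R \land (P \lor R) \land (\lnot P \lor \lnot R)))   [De Morgan]
≡ (\lnot R \lor \lnot P \lor P \lor Q) \land (\lnot R \lor \lnot P \lor R \lor Q) \land (\lnot R \lor \lnot R \lor P \lor Q) \land (\lnot R \lor \lnot R \lor R \lor Q) \land (\lnot Q \lor R) \land (\lnot Q \lor P \lor R) \land (\lnot Q \lor \lnot P \lor \lnot R)   [distribute \lor over \land]
≡ (\lnot R \lor P \lor Q) \land (\lnot Q \lor R) \land (\lnot Q \lor \lnot P \lor \lnot R)   [simplify]

(\lnot R \lor P \lor Q) \land (\lnot Q \lor R) \land (\lnot Q \lor \lnot P \lor \lnot R)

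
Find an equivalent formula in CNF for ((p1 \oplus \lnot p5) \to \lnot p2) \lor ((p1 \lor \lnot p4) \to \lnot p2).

((p1 \oplus \lnot p5) \to \lnot p2) \lor ((p1 \lor \lnot p4) \to \lnot p2)
≡ \lnot (p1 \oplus \lnot p5) \lor \lnot p2 \lor ((p1 \lor \lnot p4) \to \lnot p2)   (eliminate \to)
≡ \lnot ((p1 \lor \lnot p5) \land \lnot (p1 \land \lnot p5)) \lor \lnot p2 \lor ((p1 \lor \lnot p4) \to \lnot p2)   (expand \oplus)
≡ \lnot ((p1 \lor \lnot p5) \land \lnot (p1 \land \lnot p5)) \lor \lnot p2 \lor \lnot (p1 \lor \lnot p4) \lor \lnot p2   (eliminate \to)
≡ \lnot (p1 \lor \lnot p5) \lor \lnot \lnot (p1 \land \lnot p5) \lor \lnot p2 \lor \lnot (p1 \lor \lnot p4) \lor \lnot p2   (De Morgan)
≡ (\lnot p1 \land \lnot \lnot p5) \lor \lnot \lnot (p1 \land \lnot p5) \lor \lnot p2 \lor \lnot (p1 \lor \lnot p4) \lor \lnot p2   (De Morgan)
≡ (\lnot p1 \land p5) \lor \lnot \lnot (p1 \land \lnot p5) \lor \lnot p2 \lor \lnot (p1 \lor \lnot p4) \lor \lnot p2   (double negation)
≡ (\lnot p1 \land p5) \lor (p1 \land \lnot p5) \lor \lnot p2 \lor \lnot (p1 \lor \lnot p4) \lor \lnot p2   (double negation)
≡ (\lnot p1 \land p5) \lor (p1 \land \lnot p5) \lor \lnot p2 \lor (\lnot p1 \land \lnot \lnot p4) \lor \lnot p2   (De Morgan)
≡ (\lnot p1 \land p5) \lor (p1 \land \lnot p5) \lor \lnot p2 \lor (\lnot p1 \land p4) \lor \lnot p2   (double negation)
≡ (\lnot p1 \lor p1 \lor \lnot p2 \lor \lnot p1 \lor \lnot p2) \land (\lnot p1 \lor p1 \lor \lnot p2 \lor p4 \lor \lnot p2) \land (\lnot p1 \lor \lnot p5 \lor \lnot p2 \lor \lnot p1 \lor \lnot p2) \land (\lnot p1 \lor \lnot p5 \lor \lnot p2 \lor p4 \lor \lnot p2) \land (p5 \lor p1 \lor \lnot p2 \lor \lnot p1 \lor \lnot p2) \land (p5 \lor p1 \lor \lnot p2 \lor p4 \lor \lnot p2) \land (p5 \lor \lnot p5 \lor \lnot p2 \lor \lnot p1 \lor \lnot p2) \land (p5 \lor \lnot p5 \lor \lnot p2 \lor p4 \lor \lnot p2)   (distribute \lor over \land)
≡ (\lnot p1 \lor \lnot p5 \lor \lnot p2) \land (p5 \lor p1 \lor \lnot p2 \lor p4)   (simplify)

(\lnot p1 \lor \lnot p5 \lor \lnot p2) \land (p5 \lor p1 \lor \lnot p2 \lor p4)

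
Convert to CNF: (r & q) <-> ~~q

~q | r

(r & q) <-> ~~q
⇔ ((r & q) -> ~~q) & (~~q -> (r & q))   [eliminate <->]
⇔ (~(r & q) | ~~q) & (~~q -> (r & q))   [eliminate ->]
⇔ (~(r & q) | ~~q) & (~~~q | (r & q))   [eliminate ->]
⇔ (~r | ~q | ~~q) & (~~~q | (r & q))   [De Morgan]
⇔ (~r | ~q | q) & (~~~q | (r & q))   [double negation]
⇔ (~r | ~q | q) & (~q | (r & q))   [double negation]
⇔ (~r | ~q | q) & (~q | r) & (~q | q)   [distribute | over &]
⇔ ~q | r   [simplify]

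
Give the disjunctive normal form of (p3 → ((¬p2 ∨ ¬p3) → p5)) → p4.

(p3 ∧ ¬p2 ∧ ¬p5) ∨ p4

(p3 → ((¬p2 ∨ ¬p3) → p5)) → p4
= ¬(p3 → ((¬p2 ∨ ¬p3) → p5)) ∨ p4   — eliminate →
= ¬(¬p3 ∨ ((¬p2 ∨ ¬p3) → p5)) ∨ p4   — eliminate →
= ¬(¬p3 ∨ ¬(¬p2 ∨ ¬p3) ∨ p5) ∨ p4   — eliminate →
= (¬¬p3 ∧ ¬¬(¬p2 ∨ ¬p3) ∧ ¬p5) ∨ p4   — De Morgan
= (p3 ∧ ¬¬(¬p2 ∨ ¬p3) ∧ ¬p5) ∨ p4   — double negation
= (p3 ∧ (¬p2 ∨ ¬p3) ∧ ¬p5) ∨ p4   — double negation
= (p3 ∧ ¬p2 ∧ ¬p5) ∨ (p3 ∧ ¬p3 ∧ ¬p5) ∨ p4   — distribute ∧ over ∨
= (p3 ∧ ¬p2 ∧ ¬p5) ∨ p4   — simplify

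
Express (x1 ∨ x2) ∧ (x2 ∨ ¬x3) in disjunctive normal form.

(x1 ∧ ¬x3) ∨ x2

(x1 ∨ x2) ∧ (x2 ∨ ¬x3)
≡ (x1 ∧ x2) ∨ (x1 ∧ ¬x3) ∨ (x2 ∧ x2) ∨ (x2 ∧ ¬x3)   (distribute ∧ over ∨)
≡ (x1 ∧ ¬x3) ∨ x2   (simplify)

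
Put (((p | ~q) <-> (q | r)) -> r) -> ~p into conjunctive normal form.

(~p | q | r) & (~r | ~p)

(((p | ~q) <-> (q | r)) -> r) -> ~p
≡ ~(((p | ~q) <-> (q | r)) -> r) | ~p   [eliminate ->]
≡ ~(~((p | ~q) <-> (q | r)) | r) | ~p   [eliminate ->]
≡ ~(~(((p | ~q) -> (q | r)) & ((q | r) -> (p | ~q))) | r) | ~p   [eliminate <->]
≡ ~(~((~(p | ~q) | q | r) & ((q | r) -> (p | ~q))) | r) | ~p   [eliminate ->]
≡ ~(~((~(p | ~q) | q | r) & (~(q | r) | p | ~q)) | r) | ~p   [eliminate ->]
≡ (~~((~(p | ~q) | q | r) & (~(q | r) | p | ~q)) & ~r) | ~p   [De Morgan]
≡ ((~(p | ~q) | q | r) & (~(q | r) | p | ~q) & ~r) | ~p   [double negation]
≡ (((~p & ~~q) | q | r) & (~(q | r) | p | ~q) & ~r) | ~p   [De Morgan]
≡ (((~p & q) | q | r) & (~(q | r) | p | ~q) & ~r) | ~p   [double negation]
≡ (((~p & q) | q | r) & ((~q & ~r) | p | ~q) & ~r) | ~p   [De Morgan]
≡ (~p | q | r | ~p) & (q | q | r | ~p) & (~q | p | ~q | ~p) & (~r | p | ~q | ~p) & (~r | ~p)   [distribute | over &]
≡ (~p | q | r) & (~r | ~p)   [simplify]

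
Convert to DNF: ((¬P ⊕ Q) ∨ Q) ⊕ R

(¬P ∧ ¬Q ∧ ¬R) ∨ (Q ∧ ¬R) ∨ (P ∧ ¬Q ∧ R)

((¬P ⊕ Q) ∨ Q) ⊕ R
≡ (((¬P ⊕ Q) ∨ Q) ∧ ¬R) ∨ (¬((¬P ⊕ Q) ∨ Q) ∧ R)   (expand ⊕)
≡ (((¬P ∧ ¬Q) ∨ (¬¬P ∧ Q) ∨ Q) ∧ ¬R) ∨ (¬((¬P ⊕ Q) ∨ Q) ∧ R)   (expand ⊕)
≡ (((¬P ∧ ¬Q) ∨ (¬¬P ∧ Q) ∨ Q) ∧ ¬R) ∨ (¬((¬P ∧ ¬Q) ∨ (¬¬P ∧ Q) ∨ Q) ∧ R)   (expand ⊕)
≡ (((¬P ∧ ¬Q) ∨ (P ∧ Q) ∨ Q) ∧ ¬R) ∨ (¬((¬P ∧ ¬Q) ∨ (¬¬P ∧ Q) ∨ Q) ∧ R)   (double negation)
≡ (((¬P ∧ ¬Q) ∨ (P ∧ Q) ∨ Q) ∧ ¬R) ∨ (¬(¬P ∧ ¬Q) ∧ ¬(¬¬P ∧ Q) ∧ ¬Q ∧ R)   (De Morgan)
≡ (((¬P ∧ ¬Q) ∨ (P ∧ Q) ∨ Q) ∧ ¬R) ∨ ((¬¬P ∨ ¬¬Q) ∧ ¬(¬¬P ∧ Q) ∧ ¬Q ∧ R)   (De Morgan)
≡ (((¬P ∧ ¬Q) ∨ (P ∧ Q) ∨ Q) ∧ ¬R) ∨ ((P ∨ ¬¬Q) ∧ ¬(¬¬P ∧ Q) ∧ ¬Q ∧ R)   (double negation)
≡ (((¬P ∧ ¬Q) ∨ (P ∧ Q) ∨ Q) ∧ ¬R) ∨ ((P ∨ Q) ∧ ¬(¬¬P ∧ Q) ∧ ¬Q ∧ R)   (double negation)
≡ (((¬P ∧ ¬Q) ∨ (P ∧ Q) ∨ Q) ∧ ¬R) ∨ ((P ∨ Q) ∧ (¬¬¬P ∨ ¬Q) ∧ ¬Q ∧ R)   (De Morgan)
≡ (((¬P ∧ ¬Q) ∨ (P ∧ Q) ∨ Q) ∧ ¬R) ∨ ((P ∨ Q) ∧ (¬P ∨ ¬Q) ∧ ¬Q ∧ R)   (double negation)
≡ (¬P ∧ ¬Q ∧ ¬R) ∨ (P ∧ Q ∧ ¬R) ∨ (Q ∧ ¬R) ∨ (P ∧ ¬P ∧ ¬Q ∧ R) ∨ (P ∧ ¬Q ∧ ¬Q ∧ R) ∨ (Q ∧ ¬P ∧ ¬Q ∧ R) ∨ (Q ∧ ¬Q ∧ ¬Q ∧ R)   (distribute ∧ over ∨)
≡ (¬P ∧ ¬Q ∧ ¬R) ∨ (Q ∧ ¬R) ∨ (P ∧ ¬Q ∧ R)   (simplify)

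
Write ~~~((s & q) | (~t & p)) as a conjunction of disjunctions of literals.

(~s | ~q) & (t | ~p)

~~~((s & q) | (~t & p))
≡ ~((s & q) | (~t & p))
≡ ~(s & q) & ~(~t & p)
≡ (~s | ~q) & ~(~t & p)
≡ (~s | ~q) & (~~t | ~p)
≡ (~s | ~q) & (t | ~p)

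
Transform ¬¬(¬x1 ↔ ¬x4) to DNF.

(x1 ∧ x4) ∨ (¬x4 ∧ ¬x1)

¬¬(¬x1 ↔ ¬x4)
≡ ¬¬((¬x1 → ¬x4) ∧ (¬x4 → ¬x1))   [eliminate ↔]
≡ ¬¬((¬¬x1 ∨ ¬x4) ∧ (¬x4 → ¬x1))   [eliminate →]
≡ ¬¬((¬¬x1 ∨ ¬x4) ∧ (¬¬x4 ∨ ¬x1))   [eliminate →]
≡ (¬¬x1 ∨ ¬x4) ∧ (¬¬x4 ∨ ¬x1)   [double negation]
≡ (x1 ∨ ¬x4) ∧ (¬¬x4 ∨ ¬x1)   [double negation]
≡ (x1 ∨ ¬x4) ∧ (x4 ∨ ¬x1)   [double negation]
≡ (x1 ∧ x4) ∨ (x1 ∧ ¬x1) ∨ (¬x4 ∧ x4) ∨ (¬x4 ∧ ¬x1)   [distribute ∧ over ∨]
≡ (x1 ∧ x4) ∨ (¬x4 ∧ ¬x1)   [simplify]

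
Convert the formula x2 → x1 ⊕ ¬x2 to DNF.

x2 → x1 ⊕ ¬x2
= ¬x2 ∨ (x1 ⊕ ¬x2)   [eliminate →]
= ¬x2 ∨ x1 ∧ ¬¬x2 ∨ ¬x1 ∧ ¬x2   [expand ⊕]
= ¬x2 ∨ x1 ∧ x2 ∨ ¬x1 ∧ ¬x2   [double negation]
= ¬x2 ∨ x1 ∧ x2   [simplify]

¬x2 ∨ x1 ∧ x2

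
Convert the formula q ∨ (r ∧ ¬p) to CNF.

q ∨ (r ∧ ¬p)
⇔ (q ∨ r) ∧ (q ∨ ¬p)   [distribute ∨ over ∧]

(q ∨ r) ∧ (q ∨ ¬p)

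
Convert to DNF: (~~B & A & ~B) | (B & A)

B & A

(~~B & A & ~B) | (B & A)
≡ (B & A & ~B) | (B & A)   (double negation)
≡ B & A   (simplify)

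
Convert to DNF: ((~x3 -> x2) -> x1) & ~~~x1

~x3 & ~x2 & ~x1

((~x3 -> x2) -> x1) & ~~~x1
≡ (~(~x3 -> x2) | x1) & ~~~x1
≡ (~(~~x3 | x2) | x1) & ~~~x1
≡ ((~~~x3 & ~x2) | x1) & ~~~x1
≡ ((~x3 & ~x2) | x1) & ~~~x1
≡ ((~x3 & ~x2) | x1) & ~x1
≡ (~x3 & ~x2 & ~x1) | (x1 & ~x1)
≡ ~x3 & ~x2 & ~x1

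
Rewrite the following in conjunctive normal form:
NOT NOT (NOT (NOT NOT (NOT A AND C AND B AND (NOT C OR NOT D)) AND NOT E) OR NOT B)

A OR NOT C OR NOT B OR D OR E

NOT NOT (NOT (NOT NOT (NOT A AND C AND B AND (NOT C OR NOT D)) AND NOT E) OR NOT B)
≡ NOT (NOT NOT (NOT A AND C AND B AND (NOT C OR NOT D)) AND NOT E) OR NOT B   [double negation]
≡ NOT NOT NOT (NOT A AND C AND B AND (NOT C OR NOT D)) OR NOT NOT E OR NOT B   [De Morgan]
≡ NOT (NOT A AND C AND B AND (NOT C OR NOT D)) OR NOT NOT E OR NOT B   [double negation]
≡ NOT NOT A OR NOT C OR NOT B OR NOT (NOT C OR NOT D) OR NOT NOT E OR NOT B   [De Morgan]
≡ A OR NOT C OR NOT B OR NOT (NOT C OR NOT D) OR NOT NOT E OR NOT B   [double negation]
≡ A OR NOT C OR NOT B OR (NOT NOT C AND NOT NOT D) OR NOT NOT E OR NOT B   [De Morgan]
≡ A OR NOT C OR NOT B OR (C AND NOT NOT D) OR NOT NOT E OR NOT B   [double negation]
≡ A OR NOT C OR NOT B OR (C AND D) OR NOT NOT E OR NOT B   [double negation]
≡ A OR NOT C OR NOT B OR (C AND D) OR E OR NOT B   [double negation]
≡ (A OR NOT C OR NOT B OR C OR E OR NOT B) AND (A OR NOT C OR NOT B OR D OR E OR NOT B)   [distribute OR over AND]
≡ A OR NOT C OR NOT B OR D OR E   [simplify]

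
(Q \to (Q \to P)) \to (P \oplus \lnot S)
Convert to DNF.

(Q \to (Q \to P)) \to (P \oplus \lnot S)
≡ \lnot (Q \to (Q \to P)) \lor (P \oplus \lnot S)   (eliminate \to)
≡ \lnot (\lnot Q \lor (Q \to P)) \lor (P \oplus \lnot S)   (eliminate \to)
≡ \lnot (\lnot Q \lor \lnot Q \lor P) \lor (P \oplus \lnot S)   (eliminate \to)
≡ \lnot (\lnot Q \lor \lnot Q \lor P) \lor (P \land \lnot \lnot S) \lor (\lnot P \land \lnot S)   (expand \oplus)
≡ (\lnot \lnot Q \land \lnot \lnot Q \land \lnot P) \lor (P \land \lnot \lnot S) \lor (\lnot P \land \lnot S)   (De Morgan)
≡ (Q \land \lnot \lnot Q \land \lnot P) \lor (P \land \lnot \lnot S) \lor (\lnot P \land \lnot S)   (double negation)
≡ (Q \land Q \land \lnot P) \lor (P \land \lnot \lnot S) \lor (\lnot P \land \lnot S)   (double negation)
≡ (Q \land Q \land \lnot P) \lor (P \land S) \lor (\lnot P \land \lnot S)   (double negation)
≡ (Q \land \lnot P) \lor (P \land S) \lor (\lnot P \land \lnot S)   (simplify)

(Q \land \lnot P) \lor (P \land S) \lor (\lnot P \land \lnot S)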